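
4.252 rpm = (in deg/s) 25.51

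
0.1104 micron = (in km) 1.104e-10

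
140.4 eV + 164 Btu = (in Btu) 164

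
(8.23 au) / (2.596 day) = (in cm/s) 5.489e+08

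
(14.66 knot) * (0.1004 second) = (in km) 0.0007572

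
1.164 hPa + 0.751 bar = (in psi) 10.91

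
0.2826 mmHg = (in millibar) 0.3768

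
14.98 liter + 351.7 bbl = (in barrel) 351.8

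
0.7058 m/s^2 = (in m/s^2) 0.7058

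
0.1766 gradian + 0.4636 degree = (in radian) 0.01087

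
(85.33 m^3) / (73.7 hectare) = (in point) 0.3282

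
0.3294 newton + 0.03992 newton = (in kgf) 0.03766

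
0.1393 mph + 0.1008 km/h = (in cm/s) 9.027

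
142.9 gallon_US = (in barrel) 3.402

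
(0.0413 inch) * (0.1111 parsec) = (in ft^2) 3.871e+13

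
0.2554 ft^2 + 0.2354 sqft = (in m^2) 0.0456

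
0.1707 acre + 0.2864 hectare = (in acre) 0.8784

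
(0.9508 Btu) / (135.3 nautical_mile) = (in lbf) 0.0009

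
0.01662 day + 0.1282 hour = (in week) 0.003137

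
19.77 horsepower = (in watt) 1.474e+04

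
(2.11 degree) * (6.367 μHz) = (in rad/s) 2.345e-07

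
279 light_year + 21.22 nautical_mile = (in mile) 1.64e+15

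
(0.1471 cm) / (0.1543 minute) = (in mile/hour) 0.0003554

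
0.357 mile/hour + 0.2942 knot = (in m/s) 0.3109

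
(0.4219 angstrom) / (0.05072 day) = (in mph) 2.154e-14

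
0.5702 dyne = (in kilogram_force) 5.814e-07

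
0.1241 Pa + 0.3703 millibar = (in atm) 0.0003667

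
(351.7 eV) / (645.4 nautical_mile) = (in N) 4.714e-23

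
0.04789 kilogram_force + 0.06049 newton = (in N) 0.5301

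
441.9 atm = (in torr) 3.358e+05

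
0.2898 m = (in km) 0.0002898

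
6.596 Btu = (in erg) 6.959e+10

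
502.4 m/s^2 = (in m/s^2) 502.4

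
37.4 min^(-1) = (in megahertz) 6.233e-07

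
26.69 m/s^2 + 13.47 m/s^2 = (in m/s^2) 40.16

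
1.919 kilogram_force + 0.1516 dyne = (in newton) 18.82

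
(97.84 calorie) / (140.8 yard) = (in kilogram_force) 0.3242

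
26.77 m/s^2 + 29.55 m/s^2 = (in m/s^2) 56.32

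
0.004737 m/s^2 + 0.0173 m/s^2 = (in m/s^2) 0.02204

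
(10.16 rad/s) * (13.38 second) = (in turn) 21.64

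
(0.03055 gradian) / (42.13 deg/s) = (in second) 0.0006526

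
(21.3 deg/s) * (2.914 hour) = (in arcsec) 8.044e+08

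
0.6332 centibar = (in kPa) 0.6332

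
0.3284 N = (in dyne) 3.284e+04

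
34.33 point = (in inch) 0.4768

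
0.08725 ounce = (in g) 2.473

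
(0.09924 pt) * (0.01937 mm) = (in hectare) 6.781e-14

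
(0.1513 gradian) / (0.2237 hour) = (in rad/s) 2.951e-06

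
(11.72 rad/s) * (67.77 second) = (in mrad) 7.943e+05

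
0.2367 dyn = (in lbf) 5.321e-07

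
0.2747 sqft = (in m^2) 0.02552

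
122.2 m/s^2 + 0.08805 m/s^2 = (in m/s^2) 122.3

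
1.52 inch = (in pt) 109.4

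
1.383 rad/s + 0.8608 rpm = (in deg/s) 84.4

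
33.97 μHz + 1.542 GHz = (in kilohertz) 1.542e+06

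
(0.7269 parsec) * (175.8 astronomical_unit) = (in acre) 1.458e+26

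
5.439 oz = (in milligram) 1.542e+05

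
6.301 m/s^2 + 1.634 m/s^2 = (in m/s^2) 7.935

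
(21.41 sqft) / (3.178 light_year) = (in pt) 1.875e-13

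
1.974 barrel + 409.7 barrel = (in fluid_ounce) 2.213e+06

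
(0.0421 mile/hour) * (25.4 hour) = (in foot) 5646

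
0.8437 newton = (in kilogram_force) 0.08603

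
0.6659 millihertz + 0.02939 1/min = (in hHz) 1.156e-05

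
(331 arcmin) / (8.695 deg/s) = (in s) 0.6345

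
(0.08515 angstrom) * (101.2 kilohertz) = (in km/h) 3.102e-06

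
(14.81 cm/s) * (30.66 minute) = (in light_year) 2.88e-14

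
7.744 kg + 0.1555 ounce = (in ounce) 273.3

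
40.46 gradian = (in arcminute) 2185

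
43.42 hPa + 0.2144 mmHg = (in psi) 0.6339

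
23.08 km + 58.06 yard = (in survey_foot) 7.59e+04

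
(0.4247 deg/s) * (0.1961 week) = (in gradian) 5.597e+04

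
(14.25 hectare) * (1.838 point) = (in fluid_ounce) 3.124e+06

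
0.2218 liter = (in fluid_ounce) 7.5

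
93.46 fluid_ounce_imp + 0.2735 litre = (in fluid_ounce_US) 99.04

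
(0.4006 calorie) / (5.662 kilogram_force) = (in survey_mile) 1.876e-05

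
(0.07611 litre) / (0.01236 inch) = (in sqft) 2.61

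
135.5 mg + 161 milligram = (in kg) 0.0002965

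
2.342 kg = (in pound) 5.163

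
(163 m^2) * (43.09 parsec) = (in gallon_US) 5.725e+22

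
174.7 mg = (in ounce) 0.006162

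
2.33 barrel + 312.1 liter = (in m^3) 0.6825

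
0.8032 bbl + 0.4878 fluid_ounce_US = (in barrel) 0.8033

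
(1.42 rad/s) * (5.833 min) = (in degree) 2.847e+04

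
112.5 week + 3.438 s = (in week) 112.5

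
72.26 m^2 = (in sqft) 777.8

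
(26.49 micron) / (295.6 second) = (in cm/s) 8.961e-06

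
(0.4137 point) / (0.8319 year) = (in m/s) 5.563e-12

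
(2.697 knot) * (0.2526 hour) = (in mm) 1.262e+06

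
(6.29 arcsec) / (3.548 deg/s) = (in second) 0.0004925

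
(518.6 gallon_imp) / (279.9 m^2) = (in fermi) 8.423e+12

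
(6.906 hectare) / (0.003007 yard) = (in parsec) 8.14e-10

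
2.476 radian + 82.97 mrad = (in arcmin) 8797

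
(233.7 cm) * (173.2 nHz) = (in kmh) 1.457e-06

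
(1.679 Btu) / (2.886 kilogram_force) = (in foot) 205.3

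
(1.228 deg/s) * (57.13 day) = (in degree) 6.061e+06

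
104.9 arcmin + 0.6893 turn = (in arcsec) 8.996e+05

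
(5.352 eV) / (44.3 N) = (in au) 1.294e-31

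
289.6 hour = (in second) 1.043e+06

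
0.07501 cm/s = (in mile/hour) 0.001678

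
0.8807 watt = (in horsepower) 0.001181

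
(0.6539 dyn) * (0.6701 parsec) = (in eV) 8.439e+29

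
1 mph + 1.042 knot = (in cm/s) 98.31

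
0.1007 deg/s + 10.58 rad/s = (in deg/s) 606.3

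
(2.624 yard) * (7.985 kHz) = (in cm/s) 1.916e+06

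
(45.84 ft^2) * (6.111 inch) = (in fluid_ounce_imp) 2.326e+04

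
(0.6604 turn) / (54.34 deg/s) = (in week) 7.234e-06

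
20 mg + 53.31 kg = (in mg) 5.331e+07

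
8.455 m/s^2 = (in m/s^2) 8.455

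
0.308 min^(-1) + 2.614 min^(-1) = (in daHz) 0.00487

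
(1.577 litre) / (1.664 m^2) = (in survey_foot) 0.003109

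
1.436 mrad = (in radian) 0.001436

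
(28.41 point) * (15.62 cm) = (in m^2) 0.001566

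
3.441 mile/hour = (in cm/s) 153.8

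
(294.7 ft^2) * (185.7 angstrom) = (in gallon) 0.0001343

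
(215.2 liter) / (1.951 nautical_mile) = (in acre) 1.472e-08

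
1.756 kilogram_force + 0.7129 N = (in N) 17.93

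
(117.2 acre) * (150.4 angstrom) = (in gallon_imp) 1.569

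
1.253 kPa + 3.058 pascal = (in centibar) 1.256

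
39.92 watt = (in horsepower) 0.05353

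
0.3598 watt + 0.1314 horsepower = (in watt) 98.34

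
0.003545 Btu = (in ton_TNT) 8.939e-10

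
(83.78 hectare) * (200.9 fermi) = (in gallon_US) 4.446e-05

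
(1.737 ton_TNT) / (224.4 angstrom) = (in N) 3.239e+17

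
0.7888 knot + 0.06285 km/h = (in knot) 0.8227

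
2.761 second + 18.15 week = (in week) 18.15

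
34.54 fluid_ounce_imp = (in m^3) 0.0009814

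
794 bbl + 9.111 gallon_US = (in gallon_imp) 2.778e+04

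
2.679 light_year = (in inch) 9.978e+17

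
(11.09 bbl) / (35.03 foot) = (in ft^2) 1.777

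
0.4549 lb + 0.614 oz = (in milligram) 2.237e+05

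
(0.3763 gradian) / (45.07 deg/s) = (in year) 2.383e-10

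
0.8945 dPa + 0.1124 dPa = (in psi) 1.46e-05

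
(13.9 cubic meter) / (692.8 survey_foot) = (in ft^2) 0.7085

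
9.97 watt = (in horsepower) 0.01337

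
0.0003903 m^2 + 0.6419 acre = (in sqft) 2.796e+04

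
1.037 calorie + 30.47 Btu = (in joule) 3.215e+04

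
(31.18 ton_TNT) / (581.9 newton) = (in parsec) 7.266e-09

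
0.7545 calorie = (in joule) 3.157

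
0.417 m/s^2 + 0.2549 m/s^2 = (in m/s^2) 0.6719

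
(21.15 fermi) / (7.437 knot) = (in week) 9.14e-21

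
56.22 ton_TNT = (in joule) 2.352e+11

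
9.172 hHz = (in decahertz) 91.72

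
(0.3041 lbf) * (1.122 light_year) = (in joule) 1.436e+16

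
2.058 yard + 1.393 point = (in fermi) 1.882e+15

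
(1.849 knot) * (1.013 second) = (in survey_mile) 0.0005987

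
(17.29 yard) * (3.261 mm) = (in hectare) 5.156e-06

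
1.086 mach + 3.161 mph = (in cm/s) 3.712e+04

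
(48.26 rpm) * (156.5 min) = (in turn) 7553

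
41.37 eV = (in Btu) 6.282e-21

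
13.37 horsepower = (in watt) 9970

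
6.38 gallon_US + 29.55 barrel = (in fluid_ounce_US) 1.597e+05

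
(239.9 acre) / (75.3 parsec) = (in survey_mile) 2.596e-16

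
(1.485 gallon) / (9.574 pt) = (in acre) 0.0004113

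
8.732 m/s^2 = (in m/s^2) 8.732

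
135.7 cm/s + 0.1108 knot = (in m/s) 1.414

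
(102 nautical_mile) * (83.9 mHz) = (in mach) 46.55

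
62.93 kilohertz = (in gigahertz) 6.293e-05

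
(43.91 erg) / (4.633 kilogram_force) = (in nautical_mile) 5.218e-11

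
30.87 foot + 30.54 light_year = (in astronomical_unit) 1.931e+06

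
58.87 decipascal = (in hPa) 0.05887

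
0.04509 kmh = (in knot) 0.02435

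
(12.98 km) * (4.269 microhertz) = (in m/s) 0.05541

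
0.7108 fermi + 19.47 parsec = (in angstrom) 6.008e+27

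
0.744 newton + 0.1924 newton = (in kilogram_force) 0.09549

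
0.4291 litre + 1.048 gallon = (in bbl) 0.02765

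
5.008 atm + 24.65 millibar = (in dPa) 5.099e+06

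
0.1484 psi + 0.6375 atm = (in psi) 9.517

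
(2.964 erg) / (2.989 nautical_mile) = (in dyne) 5.354e-06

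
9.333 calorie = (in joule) 39.05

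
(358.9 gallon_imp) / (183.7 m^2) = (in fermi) 8.882e+12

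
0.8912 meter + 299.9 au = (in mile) 2.788e+10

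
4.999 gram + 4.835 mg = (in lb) 0.01103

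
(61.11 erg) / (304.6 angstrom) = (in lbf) 45.1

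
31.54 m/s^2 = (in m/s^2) 31.54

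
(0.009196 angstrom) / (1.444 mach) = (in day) 2.165e-20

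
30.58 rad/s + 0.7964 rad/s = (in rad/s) 31.38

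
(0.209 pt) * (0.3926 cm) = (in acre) 7.153e-11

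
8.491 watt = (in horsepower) 0.01139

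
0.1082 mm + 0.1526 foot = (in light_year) 4.928e-18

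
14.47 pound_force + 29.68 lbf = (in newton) 196.4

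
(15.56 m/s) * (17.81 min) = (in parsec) 5.389e-13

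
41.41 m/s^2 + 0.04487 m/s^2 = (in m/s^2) 41.45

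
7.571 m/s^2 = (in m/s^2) 7.571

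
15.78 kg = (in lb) 34.79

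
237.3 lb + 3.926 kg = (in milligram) 1.116e+08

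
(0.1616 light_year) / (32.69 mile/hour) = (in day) 1.211e+09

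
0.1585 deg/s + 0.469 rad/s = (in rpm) 4.505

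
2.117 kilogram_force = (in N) 20.76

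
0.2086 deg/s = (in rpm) 0.03477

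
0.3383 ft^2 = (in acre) 7.766e-06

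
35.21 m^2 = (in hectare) 0.003521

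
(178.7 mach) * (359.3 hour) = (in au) 0.5261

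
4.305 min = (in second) 258.3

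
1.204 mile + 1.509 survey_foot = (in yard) 2120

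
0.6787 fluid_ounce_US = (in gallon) 0.005302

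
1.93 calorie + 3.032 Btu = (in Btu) 3.04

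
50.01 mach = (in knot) 3.31e+04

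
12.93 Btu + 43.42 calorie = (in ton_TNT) 3.304e-06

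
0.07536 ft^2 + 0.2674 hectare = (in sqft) 2.878e+04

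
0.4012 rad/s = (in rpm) 3.831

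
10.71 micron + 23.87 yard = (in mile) 0.01356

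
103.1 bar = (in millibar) 1.031e+05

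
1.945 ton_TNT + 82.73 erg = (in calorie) 1.945e+09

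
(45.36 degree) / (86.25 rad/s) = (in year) 2.911e-10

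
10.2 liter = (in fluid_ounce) 344.9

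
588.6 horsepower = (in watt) 4.389e+05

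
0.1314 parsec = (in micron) 4.055e+21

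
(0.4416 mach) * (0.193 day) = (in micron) 2.507e+12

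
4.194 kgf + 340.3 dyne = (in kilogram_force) 4.194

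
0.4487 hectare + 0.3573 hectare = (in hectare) 0.806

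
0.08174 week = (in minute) 823.9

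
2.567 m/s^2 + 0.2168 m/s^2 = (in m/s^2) 2.784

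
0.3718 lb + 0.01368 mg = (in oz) 5.949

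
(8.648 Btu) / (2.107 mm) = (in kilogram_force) 4.416e+05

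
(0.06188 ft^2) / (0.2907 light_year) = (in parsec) 6.774e-35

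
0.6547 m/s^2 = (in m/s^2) 0.6547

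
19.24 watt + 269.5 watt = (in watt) 288.7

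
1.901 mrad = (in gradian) 0.121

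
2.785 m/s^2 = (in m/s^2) 2.785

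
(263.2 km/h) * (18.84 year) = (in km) 4.344e+07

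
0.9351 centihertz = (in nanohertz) 9.351e+06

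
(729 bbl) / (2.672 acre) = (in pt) 30.38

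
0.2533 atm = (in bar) 0.2567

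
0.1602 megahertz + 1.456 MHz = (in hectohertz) 1.616e+04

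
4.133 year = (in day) 1509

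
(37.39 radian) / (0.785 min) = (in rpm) 7.581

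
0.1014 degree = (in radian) 0.00177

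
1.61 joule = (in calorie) 0.3848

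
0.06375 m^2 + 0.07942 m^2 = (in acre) 3.538e-05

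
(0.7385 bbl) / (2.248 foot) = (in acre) 4.234e-05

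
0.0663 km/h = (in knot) 0.0358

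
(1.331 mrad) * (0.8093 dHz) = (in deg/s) 0.006172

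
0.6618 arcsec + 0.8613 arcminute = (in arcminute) 0.8723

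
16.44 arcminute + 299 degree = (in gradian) 332.5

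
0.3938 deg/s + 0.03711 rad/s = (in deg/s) 2.52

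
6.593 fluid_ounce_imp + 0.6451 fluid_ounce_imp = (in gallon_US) 0.05433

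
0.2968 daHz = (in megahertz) 2.968e-06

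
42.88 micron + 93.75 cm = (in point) 2658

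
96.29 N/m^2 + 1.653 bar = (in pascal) 1.654e+05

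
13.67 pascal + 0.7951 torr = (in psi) 0.01736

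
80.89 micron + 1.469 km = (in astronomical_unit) 9.82e-09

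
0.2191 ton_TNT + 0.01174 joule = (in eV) 5.722e+27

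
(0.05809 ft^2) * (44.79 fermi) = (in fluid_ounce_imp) 8.507e-12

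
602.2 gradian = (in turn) 1.506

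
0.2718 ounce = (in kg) 0.007705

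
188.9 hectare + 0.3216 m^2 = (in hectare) 188.9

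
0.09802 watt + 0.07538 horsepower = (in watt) 56.31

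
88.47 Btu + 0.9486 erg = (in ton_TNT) 2.231e-05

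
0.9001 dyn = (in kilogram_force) 9.178e-07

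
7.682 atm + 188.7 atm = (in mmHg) 1.493e+05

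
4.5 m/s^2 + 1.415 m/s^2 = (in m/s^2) 5.915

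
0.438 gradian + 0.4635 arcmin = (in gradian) 0.4466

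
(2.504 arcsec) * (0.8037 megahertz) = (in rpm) 93.17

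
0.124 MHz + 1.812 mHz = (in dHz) 1.24e+06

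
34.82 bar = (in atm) 34.36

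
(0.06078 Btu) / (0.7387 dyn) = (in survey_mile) 5394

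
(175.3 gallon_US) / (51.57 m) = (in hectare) 1.287e-06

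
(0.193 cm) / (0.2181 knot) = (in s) 0.0172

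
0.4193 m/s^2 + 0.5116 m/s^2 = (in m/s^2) 0.9309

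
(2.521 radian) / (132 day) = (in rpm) 2.111e-06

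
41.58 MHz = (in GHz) 0.04158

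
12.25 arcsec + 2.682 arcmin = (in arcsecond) 173.2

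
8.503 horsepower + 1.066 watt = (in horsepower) 8.504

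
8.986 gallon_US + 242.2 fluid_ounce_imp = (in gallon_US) 10.8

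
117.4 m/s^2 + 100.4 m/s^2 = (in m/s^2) 217.8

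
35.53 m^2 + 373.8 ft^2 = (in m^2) 70.26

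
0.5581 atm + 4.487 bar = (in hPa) 5052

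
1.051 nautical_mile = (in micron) 1.946e+09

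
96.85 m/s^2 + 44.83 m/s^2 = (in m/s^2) 141.7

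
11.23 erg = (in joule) 1.123e-06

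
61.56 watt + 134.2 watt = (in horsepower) 0.2625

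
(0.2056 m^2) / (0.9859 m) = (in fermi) 2.085e+14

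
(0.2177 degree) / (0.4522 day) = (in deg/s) 5.572e-06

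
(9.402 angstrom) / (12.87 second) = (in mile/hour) 1.634e-10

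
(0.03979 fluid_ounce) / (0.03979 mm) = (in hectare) 2.957e-06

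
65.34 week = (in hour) 1.098e+04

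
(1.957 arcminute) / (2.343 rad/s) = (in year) 7.704e-12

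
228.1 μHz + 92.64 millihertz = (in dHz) 0.9287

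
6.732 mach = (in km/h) 8252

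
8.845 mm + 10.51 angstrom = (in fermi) 8.845e+12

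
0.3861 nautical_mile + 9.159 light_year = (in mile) 5.384e+13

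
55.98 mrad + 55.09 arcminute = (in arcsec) 1.485e+04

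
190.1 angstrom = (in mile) 1.181e-11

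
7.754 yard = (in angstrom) 7.09e+10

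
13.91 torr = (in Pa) 1855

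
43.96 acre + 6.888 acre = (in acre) 50.85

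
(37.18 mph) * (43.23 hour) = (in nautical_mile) 1397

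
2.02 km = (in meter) 2020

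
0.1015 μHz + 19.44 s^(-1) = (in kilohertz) 0.01944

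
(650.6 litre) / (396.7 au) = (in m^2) 1.096e-14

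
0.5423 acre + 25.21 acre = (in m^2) 1.042e+05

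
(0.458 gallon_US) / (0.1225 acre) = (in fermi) 3.497e+09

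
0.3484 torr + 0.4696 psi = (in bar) 0.03284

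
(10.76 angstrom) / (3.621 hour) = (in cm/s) 8.254e-12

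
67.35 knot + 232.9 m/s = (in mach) 0.7857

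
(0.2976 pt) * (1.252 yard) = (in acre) 2.97e-08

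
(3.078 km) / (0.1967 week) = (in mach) 7.599e-05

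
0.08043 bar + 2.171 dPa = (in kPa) 8.043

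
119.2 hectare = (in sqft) 1.283e+07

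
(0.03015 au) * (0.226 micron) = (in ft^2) 1.097e+04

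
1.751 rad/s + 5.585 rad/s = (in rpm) 70.05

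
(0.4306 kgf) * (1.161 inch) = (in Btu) 0.000118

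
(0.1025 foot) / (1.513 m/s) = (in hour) 5.736e-06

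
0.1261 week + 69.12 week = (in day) 484.7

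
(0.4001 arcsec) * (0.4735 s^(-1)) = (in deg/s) 5.262e-05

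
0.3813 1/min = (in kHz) 6.355e-06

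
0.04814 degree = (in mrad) 0.8402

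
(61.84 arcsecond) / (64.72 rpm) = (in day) 5.12e-10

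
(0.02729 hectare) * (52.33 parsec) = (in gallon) 1.164e+23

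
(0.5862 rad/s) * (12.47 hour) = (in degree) 1.508e+06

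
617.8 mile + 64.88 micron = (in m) 9.943e+05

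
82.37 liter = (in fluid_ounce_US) 2785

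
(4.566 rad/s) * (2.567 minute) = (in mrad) 7.033e+05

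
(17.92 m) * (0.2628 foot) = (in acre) 0.0003547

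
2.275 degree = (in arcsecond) 8190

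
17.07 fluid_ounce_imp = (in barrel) 0.003051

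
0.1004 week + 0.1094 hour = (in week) 0.1011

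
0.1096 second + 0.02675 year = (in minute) 1.406e+04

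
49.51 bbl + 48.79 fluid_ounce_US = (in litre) 7873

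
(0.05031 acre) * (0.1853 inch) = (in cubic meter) 0.9583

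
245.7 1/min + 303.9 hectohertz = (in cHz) 3.039e+06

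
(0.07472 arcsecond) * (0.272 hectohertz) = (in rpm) 9.409e-05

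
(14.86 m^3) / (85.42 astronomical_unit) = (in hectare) 1.163e-16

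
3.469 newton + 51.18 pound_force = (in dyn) 2.311e+07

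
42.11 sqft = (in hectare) 0.0003912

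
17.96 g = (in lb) 0.0396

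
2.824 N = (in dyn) 2.824e+05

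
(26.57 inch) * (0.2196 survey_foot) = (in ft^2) 0.4862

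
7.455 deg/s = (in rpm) 1.243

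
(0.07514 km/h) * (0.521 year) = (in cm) 3.429e+07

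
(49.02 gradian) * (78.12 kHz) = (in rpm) 5.744e+05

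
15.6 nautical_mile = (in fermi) 2.889e+19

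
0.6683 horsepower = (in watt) 498.4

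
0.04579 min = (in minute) 0.04579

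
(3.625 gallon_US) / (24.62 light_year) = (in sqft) 6.341e-19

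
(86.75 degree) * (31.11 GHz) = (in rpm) 4.498e+11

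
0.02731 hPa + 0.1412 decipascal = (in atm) 2.709e-05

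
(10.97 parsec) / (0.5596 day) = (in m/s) 7.001e+12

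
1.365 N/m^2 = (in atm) 1.347e-05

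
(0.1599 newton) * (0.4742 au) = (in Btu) 1.075e+07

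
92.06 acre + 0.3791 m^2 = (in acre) 92.06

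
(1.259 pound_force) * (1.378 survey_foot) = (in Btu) 0.002229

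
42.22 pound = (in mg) 1.915e+07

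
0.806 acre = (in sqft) 3.511e+04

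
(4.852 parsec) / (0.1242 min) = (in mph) 4.494e+16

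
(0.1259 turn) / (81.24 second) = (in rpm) 0.09298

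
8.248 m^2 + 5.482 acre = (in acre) 5.484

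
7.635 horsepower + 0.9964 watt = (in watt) 5694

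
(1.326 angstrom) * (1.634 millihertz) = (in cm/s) 2.167e-11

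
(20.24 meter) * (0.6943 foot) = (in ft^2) 46.1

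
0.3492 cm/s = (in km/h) 0.01257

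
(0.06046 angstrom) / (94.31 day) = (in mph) 1.66e-18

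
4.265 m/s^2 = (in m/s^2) 4.265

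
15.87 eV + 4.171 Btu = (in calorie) 1052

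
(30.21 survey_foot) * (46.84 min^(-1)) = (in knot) 13.97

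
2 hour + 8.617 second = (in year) 0.0002286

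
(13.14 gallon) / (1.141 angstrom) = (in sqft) 4.692e+09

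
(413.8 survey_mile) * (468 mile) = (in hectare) 5.016e+07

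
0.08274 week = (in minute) 834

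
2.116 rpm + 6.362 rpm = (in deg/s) 50.87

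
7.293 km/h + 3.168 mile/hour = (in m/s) 3.442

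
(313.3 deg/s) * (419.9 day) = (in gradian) 1.263e+10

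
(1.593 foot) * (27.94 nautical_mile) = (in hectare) 2.512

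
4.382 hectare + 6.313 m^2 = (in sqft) 4.717e+05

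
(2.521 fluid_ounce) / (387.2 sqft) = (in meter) 2.073e-06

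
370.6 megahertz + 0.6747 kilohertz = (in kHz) 3.706e+05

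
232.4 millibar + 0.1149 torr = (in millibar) 232.6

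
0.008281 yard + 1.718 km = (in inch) 6.764e+04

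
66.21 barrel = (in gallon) 2781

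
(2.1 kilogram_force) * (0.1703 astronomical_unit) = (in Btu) 4.973e+08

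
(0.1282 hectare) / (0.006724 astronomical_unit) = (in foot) 4.181e-06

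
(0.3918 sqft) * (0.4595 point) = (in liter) 0.0059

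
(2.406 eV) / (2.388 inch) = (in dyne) 6.355e-13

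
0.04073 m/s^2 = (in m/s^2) 0.04073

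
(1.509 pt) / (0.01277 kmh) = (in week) 2.481e-07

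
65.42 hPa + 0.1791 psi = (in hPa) 77.77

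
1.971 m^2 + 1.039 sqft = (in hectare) 0.0002068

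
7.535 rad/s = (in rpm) 71.95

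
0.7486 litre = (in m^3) 0.0007486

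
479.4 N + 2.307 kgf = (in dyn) 5.02e+07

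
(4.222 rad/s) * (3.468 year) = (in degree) 2.646e+10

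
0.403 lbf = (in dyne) 1.793e+05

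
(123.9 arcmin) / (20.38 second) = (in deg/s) 0.1013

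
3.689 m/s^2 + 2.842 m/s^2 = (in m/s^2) 6.531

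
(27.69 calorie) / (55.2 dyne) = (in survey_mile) 130.4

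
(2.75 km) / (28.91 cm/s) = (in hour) 2.642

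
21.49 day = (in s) 1.857e+06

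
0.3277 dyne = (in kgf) 3.342e-07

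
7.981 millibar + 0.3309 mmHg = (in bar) 0.008422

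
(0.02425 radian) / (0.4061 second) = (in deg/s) 3.421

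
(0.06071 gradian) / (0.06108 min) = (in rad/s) 0.0002602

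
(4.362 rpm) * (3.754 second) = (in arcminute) 5895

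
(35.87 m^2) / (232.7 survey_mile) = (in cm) 0.009578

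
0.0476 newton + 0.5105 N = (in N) 0.5581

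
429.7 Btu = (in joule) 4.534e+05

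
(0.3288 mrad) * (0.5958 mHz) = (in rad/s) 1.959e-07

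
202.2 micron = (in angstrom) 2.022e+06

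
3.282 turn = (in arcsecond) 4.253e+06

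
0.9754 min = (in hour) 0.01626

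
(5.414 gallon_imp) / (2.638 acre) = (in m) 2.305e-06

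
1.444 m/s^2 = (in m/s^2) 1.444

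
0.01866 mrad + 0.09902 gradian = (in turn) 0.0002505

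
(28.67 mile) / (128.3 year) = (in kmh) 4.105e-05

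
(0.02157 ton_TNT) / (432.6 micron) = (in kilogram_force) 2.127e+10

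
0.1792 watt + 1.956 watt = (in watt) 2.135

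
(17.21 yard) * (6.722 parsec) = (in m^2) 3.264e+18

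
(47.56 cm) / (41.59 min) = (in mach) 5.597e-07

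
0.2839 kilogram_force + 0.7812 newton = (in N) 3.565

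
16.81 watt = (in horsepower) 0.02254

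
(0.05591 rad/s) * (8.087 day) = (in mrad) 3.907e+07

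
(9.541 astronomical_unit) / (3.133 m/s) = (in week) 7.533e+05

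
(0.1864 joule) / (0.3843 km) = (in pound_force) 0.000109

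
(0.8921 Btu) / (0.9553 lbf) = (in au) 1.481e-09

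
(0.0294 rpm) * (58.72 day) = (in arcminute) 5.37e+07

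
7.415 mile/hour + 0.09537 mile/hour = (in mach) 0.00986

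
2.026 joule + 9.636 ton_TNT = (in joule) 4.032e+10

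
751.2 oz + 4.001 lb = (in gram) 2.311e+04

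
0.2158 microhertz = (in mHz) 0.0002158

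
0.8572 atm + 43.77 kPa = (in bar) 1.306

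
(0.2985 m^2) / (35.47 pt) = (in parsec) 7.731e-16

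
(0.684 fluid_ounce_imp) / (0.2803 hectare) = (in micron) 0.006933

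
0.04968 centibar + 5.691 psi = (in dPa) 3.929e+05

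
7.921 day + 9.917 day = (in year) 0.04887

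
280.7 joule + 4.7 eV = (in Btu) 0.2661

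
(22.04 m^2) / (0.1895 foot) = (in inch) 1.502e+04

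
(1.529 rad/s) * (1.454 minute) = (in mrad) 1.334e+05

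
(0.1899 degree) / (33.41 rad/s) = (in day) 1.148e-09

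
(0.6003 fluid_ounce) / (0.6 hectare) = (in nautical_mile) 1.598e-12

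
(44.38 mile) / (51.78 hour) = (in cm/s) 38.32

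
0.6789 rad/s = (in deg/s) 38.9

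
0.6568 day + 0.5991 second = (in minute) 945.8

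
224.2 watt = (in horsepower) 0.3007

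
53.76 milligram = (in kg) 5.376e-05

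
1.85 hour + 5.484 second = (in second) 6665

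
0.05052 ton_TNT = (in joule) 2.114e+08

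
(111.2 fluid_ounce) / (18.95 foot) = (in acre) 1.407e-07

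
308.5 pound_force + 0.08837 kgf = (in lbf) 308.7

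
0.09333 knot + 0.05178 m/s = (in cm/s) 9.979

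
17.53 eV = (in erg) 2.809e-11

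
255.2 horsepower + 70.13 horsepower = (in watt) 2.426e+05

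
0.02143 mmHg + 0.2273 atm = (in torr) 172.8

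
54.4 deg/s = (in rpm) 9.067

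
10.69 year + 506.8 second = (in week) 557.4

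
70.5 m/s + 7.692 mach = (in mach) 7.899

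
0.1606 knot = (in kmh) 0.2974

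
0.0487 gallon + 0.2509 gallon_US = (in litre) 1.134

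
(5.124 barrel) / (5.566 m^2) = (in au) 9.784e-13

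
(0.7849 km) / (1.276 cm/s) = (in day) 0.712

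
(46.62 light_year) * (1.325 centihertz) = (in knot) 1.136e+16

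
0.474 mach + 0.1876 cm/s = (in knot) 313.7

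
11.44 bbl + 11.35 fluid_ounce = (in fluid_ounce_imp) 6.403e+04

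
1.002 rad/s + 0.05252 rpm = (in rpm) 9.621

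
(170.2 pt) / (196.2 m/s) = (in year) 9.704e-12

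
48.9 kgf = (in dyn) 4.795e+07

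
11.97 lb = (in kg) 5.43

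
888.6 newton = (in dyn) 8.886e+07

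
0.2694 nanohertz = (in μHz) 0.0002694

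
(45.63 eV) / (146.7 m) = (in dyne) 4.983e-15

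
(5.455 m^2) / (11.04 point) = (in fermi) 1.401e+18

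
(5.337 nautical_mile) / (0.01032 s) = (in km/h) 3.448e+06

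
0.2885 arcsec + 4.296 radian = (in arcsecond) 8.861e+05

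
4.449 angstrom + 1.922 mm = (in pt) 5.448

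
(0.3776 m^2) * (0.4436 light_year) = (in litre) 1.585e+18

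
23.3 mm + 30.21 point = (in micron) 3.396e+04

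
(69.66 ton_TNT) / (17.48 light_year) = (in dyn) 0.1762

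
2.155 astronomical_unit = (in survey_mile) 2.003e+08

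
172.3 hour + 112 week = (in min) 1.139e+06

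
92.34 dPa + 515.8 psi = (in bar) 35.56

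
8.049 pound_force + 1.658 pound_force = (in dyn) 4.318e+06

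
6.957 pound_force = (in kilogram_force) 3.156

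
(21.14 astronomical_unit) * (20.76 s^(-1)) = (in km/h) 2.364e+14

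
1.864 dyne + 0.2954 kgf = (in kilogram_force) 0.2954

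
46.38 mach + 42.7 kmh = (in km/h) 5.69e+04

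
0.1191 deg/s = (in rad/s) 0.002079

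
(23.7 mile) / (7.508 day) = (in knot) 0.1143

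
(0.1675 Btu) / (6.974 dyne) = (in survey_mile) 1575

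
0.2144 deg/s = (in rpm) 0.03573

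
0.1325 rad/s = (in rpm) 1.265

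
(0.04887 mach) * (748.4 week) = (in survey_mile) 4.68e+06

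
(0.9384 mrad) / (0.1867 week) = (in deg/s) 4.762e-07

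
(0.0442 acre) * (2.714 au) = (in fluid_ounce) 2.456e+18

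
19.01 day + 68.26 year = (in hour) 5.984e+05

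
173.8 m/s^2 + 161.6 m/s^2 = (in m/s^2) 335.4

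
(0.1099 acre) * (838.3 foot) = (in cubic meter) 1.136e+05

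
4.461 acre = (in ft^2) 1.943e+05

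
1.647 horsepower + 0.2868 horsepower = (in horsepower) 1.934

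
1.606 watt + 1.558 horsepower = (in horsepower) 1.56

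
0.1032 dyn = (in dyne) 0.1032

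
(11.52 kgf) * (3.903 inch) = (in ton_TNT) 2.677e-09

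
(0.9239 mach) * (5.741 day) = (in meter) 1.56e+08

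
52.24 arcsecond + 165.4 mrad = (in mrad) 165.7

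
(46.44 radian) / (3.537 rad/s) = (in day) 0.000152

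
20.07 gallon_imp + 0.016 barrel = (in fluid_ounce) 3171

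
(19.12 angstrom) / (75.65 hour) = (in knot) 1.365e-14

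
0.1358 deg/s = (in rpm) 0.02263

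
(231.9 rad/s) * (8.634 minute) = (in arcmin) 4.13e+08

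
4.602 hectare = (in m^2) 4.602e+04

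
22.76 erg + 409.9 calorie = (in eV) 1.07e+22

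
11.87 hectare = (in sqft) 1.278e+06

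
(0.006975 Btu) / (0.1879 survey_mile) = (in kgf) 0.002482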